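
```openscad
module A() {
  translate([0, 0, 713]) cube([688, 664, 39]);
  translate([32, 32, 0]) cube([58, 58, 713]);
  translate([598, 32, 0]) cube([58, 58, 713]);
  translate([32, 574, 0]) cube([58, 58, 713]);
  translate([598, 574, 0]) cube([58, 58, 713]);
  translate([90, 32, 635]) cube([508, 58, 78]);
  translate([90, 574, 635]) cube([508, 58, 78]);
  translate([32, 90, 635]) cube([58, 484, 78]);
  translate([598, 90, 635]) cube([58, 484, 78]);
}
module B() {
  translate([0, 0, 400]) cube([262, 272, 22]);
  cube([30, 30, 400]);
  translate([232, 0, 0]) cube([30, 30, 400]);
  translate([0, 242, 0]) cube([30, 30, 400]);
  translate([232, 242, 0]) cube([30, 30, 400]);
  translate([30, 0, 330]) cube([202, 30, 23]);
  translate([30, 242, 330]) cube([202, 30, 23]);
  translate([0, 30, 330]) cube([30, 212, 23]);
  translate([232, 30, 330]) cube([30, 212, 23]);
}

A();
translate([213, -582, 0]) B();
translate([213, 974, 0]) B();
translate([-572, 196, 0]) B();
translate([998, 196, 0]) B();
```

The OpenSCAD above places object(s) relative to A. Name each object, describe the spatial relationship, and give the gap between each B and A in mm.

Each stool's nearest face is 310 mm from the table's bounding box.

A is a table. B is a stool. Four stools sit around the table at the −y, +y, −x, +x sides. The gap between each stool and the table is 310 mm.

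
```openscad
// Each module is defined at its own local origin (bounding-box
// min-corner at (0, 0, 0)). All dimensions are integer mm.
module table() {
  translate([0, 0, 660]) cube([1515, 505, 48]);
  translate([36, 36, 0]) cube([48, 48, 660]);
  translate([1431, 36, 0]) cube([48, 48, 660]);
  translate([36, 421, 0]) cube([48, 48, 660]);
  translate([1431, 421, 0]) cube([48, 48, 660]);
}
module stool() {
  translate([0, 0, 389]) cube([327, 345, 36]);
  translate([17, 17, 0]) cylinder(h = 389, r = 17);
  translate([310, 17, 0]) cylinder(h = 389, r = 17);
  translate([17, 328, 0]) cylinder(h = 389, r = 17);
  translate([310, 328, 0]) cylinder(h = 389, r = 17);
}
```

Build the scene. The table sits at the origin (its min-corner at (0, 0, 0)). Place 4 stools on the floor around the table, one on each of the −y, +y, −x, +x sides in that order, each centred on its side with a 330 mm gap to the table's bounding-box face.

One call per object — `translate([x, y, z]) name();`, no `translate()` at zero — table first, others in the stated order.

table();
translate([594, -675, 0]) stool();
translate([594, 835, 0]) stool();
translate([-657, 80, 0]) stool();
translate([1845, 80, 0]) stool();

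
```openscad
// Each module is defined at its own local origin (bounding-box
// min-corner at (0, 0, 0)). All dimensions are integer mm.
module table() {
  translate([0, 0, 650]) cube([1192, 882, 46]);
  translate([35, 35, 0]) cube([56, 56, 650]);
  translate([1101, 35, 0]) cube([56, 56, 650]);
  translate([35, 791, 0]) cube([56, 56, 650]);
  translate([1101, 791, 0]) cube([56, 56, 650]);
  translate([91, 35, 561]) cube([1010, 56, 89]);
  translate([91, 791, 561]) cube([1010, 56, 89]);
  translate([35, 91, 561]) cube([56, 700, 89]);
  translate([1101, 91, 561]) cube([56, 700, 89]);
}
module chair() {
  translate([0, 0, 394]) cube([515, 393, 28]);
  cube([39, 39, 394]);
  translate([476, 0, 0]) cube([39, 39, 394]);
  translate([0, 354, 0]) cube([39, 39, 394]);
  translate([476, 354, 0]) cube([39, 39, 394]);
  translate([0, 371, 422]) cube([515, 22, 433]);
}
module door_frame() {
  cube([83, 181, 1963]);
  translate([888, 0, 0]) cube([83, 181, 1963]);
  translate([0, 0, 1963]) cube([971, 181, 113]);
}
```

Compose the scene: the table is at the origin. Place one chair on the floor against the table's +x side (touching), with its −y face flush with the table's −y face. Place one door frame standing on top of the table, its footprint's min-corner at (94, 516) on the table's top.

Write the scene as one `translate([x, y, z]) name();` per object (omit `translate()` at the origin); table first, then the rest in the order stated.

table();
translate([1192, 0, 0]) chair();
translate([94, 516, 696]) door_frame();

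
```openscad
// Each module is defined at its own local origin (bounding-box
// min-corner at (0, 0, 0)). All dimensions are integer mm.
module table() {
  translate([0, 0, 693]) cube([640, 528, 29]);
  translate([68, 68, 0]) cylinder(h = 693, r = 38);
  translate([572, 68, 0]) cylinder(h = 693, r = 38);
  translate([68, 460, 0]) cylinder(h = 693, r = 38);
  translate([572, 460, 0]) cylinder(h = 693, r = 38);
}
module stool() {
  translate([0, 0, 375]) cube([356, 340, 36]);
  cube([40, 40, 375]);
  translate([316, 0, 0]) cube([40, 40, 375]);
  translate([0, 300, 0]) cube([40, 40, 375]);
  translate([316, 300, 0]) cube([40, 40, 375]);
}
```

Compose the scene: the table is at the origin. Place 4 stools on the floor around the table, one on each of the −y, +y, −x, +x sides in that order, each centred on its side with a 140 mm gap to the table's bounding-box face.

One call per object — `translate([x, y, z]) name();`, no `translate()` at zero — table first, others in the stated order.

table();
translate([142, -480, 0]) stool();
translate([142, 668, 0]) stool();
translate([-496, 94, 0]) stool();
translate([780, 94, 0]) stool();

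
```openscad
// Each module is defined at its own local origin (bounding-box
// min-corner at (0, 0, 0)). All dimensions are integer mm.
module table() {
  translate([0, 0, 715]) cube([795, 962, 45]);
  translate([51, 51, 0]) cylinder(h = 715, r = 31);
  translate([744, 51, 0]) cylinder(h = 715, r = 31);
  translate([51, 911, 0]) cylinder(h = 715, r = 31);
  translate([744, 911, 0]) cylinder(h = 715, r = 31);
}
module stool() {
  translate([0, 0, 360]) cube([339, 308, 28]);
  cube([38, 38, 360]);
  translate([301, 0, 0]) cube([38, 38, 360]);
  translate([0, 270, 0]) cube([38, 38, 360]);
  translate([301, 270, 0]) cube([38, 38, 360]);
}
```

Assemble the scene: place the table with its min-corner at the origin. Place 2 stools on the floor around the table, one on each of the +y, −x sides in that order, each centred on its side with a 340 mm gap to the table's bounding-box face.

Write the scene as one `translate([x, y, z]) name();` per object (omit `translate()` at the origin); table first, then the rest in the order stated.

table();
translate([228, 1302, 0]) stool();
translate([-679, 327, 0]) stool();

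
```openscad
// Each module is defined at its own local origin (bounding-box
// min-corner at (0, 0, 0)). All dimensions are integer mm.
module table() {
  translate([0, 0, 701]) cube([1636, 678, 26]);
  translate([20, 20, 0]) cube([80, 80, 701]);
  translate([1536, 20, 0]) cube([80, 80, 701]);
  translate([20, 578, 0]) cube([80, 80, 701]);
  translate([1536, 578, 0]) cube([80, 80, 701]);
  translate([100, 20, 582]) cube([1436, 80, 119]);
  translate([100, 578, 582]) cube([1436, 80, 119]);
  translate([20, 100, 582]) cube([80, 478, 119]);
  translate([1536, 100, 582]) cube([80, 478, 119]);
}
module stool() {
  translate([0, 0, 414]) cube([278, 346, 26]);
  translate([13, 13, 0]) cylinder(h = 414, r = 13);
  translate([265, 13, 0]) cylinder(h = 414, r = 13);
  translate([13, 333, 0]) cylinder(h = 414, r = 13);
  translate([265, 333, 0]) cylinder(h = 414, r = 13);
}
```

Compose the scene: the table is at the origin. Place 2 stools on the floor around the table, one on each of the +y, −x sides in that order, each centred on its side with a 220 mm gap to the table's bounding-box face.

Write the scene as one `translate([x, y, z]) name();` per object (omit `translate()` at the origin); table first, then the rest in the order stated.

table();
translate([679, 898, 0]) stool();
translate([-498, 166, 0]) stool();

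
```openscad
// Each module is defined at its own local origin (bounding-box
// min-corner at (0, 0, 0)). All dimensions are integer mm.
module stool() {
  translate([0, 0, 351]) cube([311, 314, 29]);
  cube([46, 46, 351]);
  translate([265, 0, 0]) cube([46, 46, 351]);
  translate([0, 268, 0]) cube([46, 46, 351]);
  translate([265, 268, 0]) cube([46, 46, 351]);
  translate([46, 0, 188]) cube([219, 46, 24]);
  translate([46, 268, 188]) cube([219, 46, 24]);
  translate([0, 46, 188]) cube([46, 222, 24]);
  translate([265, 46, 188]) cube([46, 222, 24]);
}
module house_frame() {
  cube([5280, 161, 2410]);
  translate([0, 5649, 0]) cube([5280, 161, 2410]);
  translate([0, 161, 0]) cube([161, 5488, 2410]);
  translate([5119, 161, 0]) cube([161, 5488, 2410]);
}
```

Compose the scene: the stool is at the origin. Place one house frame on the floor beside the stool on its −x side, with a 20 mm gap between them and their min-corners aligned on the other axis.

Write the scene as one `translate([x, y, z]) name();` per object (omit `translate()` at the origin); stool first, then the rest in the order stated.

stool();
translate([-5300, 0, 0]) house_frame();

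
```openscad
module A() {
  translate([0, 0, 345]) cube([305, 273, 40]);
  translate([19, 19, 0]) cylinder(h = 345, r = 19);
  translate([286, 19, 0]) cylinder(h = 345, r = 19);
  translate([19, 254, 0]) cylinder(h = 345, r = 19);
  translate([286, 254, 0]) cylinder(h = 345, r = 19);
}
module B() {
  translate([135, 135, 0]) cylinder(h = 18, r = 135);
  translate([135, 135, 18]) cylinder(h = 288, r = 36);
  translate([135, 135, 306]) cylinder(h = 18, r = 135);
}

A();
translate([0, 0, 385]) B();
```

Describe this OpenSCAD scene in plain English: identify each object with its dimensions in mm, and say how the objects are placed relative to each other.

A is a simple wooden stool: a rectangular seat 305 mm (x) by 273 mm (y), 40 mm thick, top face at z = 385 mm, on four round legs, each 38 mm in diameter. The legs rest on z = 0, each leg's axis is inset half a diameter from the nearest pair of seat edges (so the leg's bounding box is flush with the corner).

B is a spool: two coaxial disc flanges of radius 135 mm and thickness 18 mm, joined by a core cylinder of radius 36 mm and height 288 mm. The lower flange rests on z = 0 and the three cylinders share a vertical axis.

The spool is on top of the stool.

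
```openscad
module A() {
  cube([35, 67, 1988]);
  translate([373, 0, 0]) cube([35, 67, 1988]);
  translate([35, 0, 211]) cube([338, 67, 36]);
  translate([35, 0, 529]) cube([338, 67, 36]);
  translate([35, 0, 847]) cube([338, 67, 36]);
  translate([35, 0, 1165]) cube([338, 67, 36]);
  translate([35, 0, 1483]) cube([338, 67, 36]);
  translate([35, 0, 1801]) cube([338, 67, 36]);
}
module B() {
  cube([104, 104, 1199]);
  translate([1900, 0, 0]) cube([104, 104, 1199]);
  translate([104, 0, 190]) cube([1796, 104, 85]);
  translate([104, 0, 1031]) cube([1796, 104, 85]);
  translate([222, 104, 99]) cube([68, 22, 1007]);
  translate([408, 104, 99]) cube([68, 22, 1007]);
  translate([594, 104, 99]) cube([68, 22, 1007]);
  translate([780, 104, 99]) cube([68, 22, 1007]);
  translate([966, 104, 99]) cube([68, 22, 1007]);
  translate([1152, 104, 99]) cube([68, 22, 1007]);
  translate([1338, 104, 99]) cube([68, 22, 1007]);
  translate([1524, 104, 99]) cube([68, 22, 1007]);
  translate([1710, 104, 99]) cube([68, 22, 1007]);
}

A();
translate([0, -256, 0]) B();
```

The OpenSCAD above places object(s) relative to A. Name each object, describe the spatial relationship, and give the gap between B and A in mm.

The fence section's nearest face is 130 mm from the ladder's −y face.

A is a ladder. B is a fence section. The fence section is on the floor beside the ladder on its −y side. The gap between the fence section and the ladder is 130 mm.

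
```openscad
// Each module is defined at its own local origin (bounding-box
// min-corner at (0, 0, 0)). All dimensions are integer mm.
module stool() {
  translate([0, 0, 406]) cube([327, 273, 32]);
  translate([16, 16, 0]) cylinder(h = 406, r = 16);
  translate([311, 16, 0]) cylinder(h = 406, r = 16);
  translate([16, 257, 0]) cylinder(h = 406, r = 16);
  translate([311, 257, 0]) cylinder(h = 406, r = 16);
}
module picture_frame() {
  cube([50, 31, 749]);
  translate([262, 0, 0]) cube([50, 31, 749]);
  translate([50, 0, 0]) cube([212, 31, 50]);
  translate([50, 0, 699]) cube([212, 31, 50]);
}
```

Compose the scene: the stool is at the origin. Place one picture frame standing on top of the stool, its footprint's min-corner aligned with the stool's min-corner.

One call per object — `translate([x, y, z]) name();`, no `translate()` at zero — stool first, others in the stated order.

stool();
translate([0, 0, 438]) picture_frame();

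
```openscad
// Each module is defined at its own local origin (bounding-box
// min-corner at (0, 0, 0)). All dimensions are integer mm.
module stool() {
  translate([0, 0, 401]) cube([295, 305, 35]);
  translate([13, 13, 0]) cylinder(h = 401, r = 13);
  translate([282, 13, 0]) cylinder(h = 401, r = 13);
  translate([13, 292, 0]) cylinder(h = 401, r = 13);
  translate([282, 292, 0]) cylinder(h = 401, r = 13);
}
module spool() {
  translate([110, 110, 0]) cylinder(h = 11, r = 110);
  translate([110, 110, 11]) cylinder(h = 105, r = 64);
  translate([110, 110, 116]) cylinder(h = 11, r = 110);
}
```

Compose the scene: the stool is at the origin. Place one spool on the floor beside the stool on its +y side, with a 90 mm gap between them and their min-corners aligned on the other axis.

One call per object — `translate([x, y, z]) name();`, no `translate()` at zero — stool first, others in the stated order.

stool();
translate([0, 395, 0]) spool();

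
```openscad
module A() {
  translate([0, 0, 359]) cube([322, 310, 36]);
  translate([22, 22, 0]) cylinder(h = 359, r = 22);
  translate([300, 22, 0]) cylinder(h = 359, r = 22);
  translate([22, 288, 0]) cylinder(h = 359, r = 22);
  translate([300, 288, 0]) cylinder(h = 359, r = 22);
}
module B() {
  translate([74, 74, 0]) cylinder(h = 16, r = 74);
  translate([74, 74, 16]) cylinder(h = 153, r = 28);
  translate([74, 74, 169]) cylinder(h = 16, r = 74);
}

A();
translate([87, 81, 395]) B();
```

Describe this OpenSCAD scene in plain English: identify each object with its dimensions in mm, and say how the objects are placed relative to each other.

A is a four-legged stool. The seat is 322×310 mm, 36 mm thick, top at z = 395 mm. It stands on four round legs, each 44 mm in diameter, from z = 0 to the seat underside, each leg's axis is inset half a diameter from the nearest pair of seat edges (so the leg's bounding box is flush with the corner).

B is a spool: two coaxial disc flanges of radius 74 mm and thickness 16 mm, joined by a core cylinder of radius 28 mm and height 153 mm. The lower flange rests on z = 0 and the three cylinders share a vertical axis.

The spool is on top of the stool, centred.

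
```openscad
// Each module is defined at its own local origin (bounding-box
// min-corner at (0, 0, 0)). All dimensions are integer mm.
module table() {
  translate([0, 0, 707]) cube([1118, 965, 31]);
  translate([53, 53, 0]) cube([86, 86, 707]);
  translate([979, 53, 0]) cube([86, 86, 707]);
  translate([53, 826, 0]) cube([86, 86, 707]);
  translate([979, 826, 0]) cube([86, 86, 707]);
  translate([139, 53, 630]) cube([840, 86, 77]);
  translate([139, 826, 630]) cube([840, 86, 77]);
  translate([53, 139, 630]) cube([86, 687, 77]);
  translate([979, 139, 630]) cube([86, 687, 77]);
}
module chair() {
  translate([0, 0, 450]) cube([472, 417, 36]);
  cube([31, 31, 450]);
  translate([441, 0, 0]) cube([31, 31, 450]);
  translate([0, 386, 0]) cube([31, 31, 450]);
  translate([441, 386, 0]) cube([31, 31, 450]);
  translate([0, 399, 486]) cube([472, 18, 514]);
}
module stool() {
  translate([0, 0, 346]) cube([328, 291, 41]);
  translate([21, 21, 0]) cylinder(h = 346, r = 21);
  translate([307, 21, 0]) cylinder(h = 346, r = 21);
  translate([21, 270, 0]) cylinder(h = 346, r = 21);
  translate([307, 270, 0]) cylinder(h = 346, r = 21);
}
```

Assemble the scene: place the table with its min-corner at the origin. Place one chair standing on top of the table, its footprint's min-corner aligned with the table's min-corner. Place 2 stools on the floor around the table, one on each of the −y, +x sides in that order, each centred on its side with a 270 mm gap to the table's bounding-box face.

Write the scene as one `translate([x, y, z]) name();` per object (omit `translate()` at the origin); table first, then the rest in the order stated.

table();
translate([0, 0, 738]) chair();
translate([395, -561, 0]) stool();
translate([1388, 337, 0]) stool();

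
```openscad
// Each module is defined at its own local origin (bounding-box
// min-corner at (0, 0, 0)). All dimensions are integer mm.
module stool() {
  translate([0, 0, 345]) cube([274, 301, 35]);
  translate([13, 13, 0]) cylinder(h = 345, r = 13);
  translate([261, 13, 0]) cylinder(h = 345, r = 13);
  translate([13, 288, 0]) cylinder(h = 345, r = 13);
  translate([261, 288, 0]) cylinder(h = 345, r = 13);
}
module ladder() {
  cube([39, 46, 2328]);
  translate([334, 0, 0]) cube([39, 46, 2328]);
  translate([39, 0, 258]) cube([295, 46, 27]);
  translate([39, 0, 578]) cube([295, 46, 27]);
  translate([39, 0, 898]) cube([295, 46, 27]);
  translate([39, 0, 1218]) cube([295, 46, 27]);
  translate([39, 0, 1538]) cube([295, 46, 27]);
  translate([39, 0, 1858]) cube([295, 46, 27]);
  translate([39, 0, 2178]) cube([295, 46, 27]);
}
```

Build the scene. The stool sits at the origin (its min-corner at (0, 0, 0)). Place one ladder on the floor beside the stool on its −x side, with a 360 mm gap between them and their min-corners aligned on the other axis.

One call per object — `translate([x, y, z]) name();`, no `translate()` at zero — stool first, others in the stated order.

stool();
translate([-733, 0, 0]) ladder();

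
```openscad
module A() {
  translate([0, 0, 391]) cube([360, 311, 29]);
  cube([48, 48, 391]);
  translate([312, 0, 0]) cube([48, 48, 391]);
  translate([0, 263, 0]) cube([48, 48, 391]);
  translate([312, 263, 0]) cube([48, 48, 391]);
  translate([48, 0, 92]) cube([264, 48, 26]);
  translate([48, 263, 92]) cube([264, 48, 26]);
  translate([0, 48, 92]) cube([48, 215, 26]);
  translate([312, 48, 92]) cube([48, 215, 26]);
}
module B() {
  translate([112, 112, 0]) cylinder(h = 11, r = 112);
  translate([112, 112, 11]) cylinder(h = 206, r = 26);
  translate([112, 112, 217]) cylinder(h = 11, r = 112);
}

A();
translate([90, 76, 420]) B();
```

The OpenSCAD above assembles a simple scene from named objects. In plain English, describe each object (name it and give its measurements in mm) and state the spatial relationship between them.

A is a four-legged stool. The seat is a 360×311×29 mm slab whose top surface is at z = 420 mm; four square legs, each 48×48 mm in cross-section, run from the floor (z = 0) to the underside of the seat, each flush with a corner of the seat. Four stretchers, 48 mm wide and 26 mm tall, connect adjacent legs with their undersides at z = 92 mm, each running between the inner faces of the legs it joins and aligned with the legs' outer faces on the other axis.

B is a spool: two coaxial disc flanges of radius 112 mm and thickness 11 mm, joined by a core cylinder of radius 26 mm and height 206 mm. The lower flange rests on z = 0 and the three cylinders share a vertical axis.

The spool is on top of the stool.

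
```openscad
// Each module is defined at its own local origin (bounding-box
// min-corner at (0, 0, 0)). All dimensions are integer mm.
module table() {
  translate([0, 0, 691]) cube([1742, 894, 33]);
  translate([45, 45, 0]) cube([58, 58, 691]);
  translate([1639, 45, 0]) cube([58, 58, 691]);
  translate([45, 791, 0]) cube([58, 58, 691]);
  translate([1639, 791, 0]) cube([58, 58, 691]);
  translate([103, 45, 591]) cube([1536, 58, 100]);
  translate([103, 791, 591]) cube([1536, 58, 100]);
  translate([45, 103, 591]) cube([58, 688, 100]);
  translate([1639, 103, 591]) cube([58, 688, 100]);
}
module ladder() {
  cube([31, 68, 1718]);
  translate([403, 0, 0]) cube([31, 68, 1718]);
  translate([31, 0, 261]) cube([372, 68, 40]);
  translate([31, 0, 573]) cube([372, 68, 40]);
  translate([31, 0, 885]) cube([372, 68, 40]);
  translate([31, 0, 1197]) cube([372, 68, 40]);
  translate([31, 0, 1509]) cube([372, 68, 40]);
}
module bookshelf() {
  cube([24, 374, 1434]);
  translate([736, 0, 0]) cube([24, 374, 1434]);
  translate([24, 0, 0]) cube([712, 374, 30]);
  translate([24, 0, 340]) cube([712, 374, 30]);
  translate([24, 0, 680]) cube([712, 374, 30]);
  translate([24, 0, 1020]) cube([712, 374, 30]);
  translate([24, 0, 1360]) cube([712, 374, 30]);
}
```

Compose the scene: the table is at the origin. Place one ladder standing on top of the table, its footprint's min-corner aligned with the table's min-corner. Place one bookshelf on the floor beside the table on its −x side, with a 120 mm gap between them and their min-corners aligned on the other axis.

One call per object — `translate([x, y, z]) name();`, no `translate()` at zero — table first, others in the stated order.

table();
translate([0, 0, 724]) ladder();
translate([-880, 0, 0]) bookshelf();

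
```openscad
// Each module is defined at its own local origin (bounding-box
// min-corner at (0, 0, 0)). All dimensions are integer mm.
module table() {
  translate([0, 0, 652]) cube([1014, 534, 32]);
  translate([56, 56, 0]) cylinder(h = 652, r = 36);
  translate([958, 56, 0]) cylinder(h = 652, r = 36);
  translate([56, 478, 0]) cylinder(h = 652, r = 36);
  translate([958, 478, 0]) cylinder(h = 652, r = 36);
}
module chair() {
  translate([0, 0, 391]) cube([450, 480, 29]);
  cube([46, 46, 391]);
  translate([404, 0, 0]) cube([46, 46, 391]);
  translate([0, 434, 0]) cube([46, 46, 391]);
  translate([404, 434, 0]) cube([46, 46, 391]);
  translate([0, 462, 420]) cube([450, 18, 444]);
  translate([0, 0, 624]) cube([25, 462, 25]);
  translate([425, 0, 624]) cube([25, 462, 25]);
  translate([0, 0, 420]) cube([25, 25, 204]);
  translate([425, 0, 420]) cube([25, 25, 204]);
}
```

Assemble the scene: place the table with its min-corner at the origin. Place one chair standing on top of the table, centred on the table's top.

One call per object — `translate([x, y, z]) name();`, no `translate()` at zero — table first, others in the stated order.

table();
translate([282, 27, 684]) chair();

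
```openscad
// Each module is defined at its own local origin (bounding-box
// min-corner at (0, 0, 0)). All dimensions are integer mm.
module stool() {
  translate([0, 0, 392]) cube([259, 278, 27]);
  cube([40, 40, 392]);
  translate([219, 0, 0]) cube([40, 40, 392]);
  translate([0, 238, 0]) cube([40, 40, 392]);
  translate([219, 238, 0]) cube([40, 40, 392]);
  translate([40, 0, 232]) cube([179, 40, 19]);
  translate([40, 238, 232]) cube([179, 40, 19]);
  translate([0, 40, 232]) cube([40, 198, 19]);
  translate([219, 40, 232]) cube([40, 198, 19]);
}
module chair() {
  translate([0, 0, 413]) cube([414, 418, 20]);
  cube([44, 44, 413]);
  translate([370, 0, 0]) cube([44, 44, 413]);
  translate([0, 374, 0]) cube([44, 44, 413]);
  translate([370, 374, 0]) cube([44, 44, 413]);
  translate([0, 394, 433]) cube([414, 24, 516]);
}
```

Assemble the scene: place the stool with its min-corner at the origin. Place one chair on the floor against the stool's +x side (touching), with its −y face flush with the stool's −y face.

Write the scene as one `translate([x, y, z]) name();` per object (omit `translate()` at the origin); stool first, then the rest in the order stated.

stool();
translate([259, 0, 0]) chair();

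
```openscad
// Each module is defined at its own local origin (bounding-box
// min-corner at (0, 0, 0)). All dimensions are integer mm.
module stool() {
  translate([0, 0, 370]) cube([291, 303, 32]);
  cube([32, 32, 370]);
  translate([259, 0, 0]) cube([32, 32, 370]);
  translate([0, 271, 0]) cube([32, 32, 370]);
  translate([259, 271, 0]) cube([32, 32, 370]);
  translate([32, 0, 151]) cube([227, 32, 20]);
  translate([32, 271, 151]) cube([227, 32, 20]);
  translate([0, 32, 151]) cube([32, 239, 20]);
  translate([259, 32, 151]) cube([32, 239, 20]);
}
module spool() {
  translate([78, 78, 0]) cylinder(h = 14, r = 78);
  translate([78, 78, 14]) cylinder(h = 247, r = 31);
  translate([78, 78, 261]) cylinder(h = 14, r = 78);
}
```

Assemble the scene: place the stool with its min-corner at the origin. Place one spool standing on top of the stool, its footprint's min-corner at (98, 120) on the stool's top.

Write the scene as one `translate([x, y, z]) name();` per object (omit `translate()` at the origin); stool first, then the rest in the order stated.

stool();
translate([98, 120, 402]) spool();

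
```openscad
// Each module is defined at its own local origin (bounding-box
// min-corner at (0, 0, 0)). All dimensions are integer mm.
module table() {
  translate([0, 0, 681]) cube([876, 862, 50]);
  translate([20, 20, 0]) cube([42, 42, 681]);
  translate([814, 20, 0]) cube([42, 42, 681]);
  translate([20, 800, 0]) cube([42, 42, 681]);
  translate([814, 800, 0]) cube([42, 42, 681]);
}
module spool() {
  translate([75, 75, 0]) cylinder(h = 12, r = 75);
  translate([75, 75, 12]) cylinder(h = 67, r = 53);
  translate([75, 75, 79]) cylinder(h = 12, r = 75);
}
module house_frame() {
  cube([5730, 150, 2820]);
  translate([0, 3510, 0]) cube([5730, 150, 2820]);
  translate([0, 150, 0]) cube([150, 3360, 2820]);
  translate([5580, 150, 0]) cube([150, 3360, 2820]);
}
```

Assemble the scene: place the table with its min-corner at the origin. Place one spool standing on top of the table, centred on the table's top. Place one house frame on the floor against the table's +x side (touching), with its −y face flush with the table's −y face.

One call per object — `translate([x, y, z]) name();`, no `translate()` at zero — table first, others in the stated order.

table();
translate([363, 356, 731]) spool();
translate([876, 0, 0]) house_frame();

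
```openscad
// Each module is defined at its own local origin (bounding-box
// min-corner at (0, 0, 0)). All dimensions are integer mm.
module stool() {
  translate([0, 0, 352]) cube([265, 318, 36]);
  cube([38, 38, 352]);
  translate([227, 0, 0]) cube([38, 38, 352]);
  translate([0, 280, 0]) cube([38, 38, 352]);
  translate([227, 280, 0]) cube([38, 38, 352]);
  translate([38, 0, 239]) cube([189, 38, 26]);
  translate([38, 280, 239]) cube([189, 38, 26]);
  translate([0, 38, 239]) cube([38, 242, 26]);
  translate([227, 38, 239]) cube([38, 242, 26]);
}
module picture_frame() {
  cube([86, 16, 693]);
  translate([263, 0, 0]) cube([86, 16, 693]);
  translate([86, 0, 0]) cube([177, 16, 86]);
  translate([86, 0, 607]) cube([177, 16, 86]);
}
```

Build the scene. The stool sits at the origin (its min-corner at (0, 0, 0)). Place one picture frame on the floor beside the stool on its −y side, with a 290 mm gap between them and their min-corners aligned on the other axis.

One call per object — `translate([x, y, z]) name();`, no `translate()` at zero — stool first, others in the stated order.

stool();
translate([0, -306, 0]) picture_frame();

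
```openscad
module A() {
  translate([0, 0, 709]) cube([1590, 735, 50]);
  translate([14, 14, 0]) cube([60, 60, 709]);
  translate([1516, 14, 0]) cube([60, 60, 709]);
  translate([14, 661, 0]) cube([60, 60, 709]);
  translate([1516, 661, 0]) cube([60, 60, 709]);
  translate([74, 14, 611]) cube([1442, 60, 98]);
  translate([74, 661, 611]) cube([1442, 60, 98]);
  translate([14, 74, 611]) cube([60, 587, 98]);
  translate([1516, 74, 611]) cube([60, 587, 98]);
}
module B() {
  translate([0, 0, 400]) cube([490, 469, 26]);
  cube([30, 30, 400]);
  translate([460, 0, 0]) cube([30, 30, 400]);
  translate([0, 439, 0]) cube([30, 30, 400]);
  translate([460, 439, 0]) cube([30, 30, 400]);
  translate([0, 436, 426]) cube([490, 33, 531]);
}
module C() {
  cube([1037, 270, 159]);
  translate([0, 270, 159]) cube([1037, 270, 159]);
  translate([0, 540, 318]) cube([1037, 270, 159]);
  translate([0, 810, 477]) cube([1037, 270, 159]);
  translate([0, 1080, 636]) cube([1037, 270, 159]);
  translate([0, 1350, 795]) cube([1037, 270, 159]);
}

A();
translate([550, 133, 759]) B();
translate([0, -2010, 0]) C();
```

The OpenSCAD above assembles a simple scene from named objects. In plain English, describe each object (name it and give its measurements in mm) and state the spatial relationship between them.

A is a rectangular dining table. The top is 1590×735×50 mm with its upper surface at z = 759 mm. It stands on four 60×60 mm square legs, each inset 14 mm from the nearest pair of top edges, running from the floor to the underside of the top. Four apron rails, 60 mm thick and 98 mm tall, run between adjacent legs with their top edges flush with the underside of the top and their outer faces flush with the legs' outer faces.

B is a chair. The seat is a 490×469×26 mm slab with its top at z = 426 mm, on four 30×30 mm corner legs (flush with the seat edges, standing on z = 0). A flat backrest 33 mm thick, 531 mm tall, spans the full seat width and rises from the seat top along its +y edge, rear face flush with the rear of the seat.

C is a run of 6 identical solid stair steps. Each tread is 1037×270 mm and each step block is 159 mm high. Step 1 rests on the floor; step k is offset from step 1 by (k−1)×270 mm in y and (k−1)×159 mm in z.

The chair is on top of the table, centred. The staircase is on the floor beside the table on its −y side.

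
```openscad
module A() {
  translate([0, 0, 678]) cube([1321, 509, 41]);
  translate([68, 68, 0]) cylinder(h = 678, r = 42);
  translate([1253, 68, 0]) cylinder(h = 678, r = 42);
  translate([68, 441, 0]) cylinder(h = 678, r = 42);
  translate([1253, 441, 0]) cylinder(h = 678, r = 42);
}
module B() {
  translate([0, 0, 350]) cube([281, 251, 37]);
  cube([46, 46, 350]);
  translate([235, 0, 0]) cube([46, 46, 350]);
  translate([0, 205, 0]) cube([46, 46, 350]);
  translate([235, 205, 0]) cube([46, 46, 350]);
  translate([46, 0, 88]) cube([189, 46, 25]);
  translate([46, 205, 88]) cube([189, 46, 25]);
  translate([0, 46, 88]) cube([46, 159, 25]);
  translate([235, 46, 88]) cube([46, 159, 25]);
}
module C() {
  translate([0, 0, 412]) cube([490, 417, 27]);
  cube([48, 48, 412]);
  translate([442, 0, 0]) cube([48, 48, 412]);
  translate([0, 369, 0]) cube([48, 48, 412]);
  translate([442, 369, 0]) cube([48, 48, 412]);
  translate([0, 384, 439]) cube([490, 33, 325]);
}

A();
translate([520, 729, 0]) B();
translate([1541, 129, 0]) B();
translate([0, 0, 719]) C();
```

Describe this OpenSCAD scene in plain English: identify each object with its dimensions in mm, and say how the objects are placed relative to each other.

A is a table: top 1321 mm (x) × 509 mm (y), 41 mm thick, upper face at z = 719 mm, on four round legs of 84 mm diameter, each leg's bounding box inset 26 mm from the nearest pair of top edges, running from z = 0 to the bottom of the top.

B is a four-legged stool. The seat is 281×251 mm, 37 mm thick, top at z = 387 mm. It stands on four square legs, each 46×46 mm in cross-section, from z = 0 to the seat underside, each flush with a corner of the seat. Four stretchers, 46 mm wide and 25 mm tall, connect adjacent legs with their undersides at z = 88 mm, each running between the inner faces of the legs it joins and aligned with the legs' outer faces on the other axis.

C is a chair. The seat is a 490×417×27 mm slab with its top at z = 439 mm, on four 48×48 mm corner legs (flush with the seat edges, standing on z = 0). A flat backrest 33 mm thick, 325 mm tall, spans the full seat width and rises from the seat top along its +y edge, rear face flush with the rear of the seat.

Two stools sit around the table at the +y, +x sides. The chair is on top of the table.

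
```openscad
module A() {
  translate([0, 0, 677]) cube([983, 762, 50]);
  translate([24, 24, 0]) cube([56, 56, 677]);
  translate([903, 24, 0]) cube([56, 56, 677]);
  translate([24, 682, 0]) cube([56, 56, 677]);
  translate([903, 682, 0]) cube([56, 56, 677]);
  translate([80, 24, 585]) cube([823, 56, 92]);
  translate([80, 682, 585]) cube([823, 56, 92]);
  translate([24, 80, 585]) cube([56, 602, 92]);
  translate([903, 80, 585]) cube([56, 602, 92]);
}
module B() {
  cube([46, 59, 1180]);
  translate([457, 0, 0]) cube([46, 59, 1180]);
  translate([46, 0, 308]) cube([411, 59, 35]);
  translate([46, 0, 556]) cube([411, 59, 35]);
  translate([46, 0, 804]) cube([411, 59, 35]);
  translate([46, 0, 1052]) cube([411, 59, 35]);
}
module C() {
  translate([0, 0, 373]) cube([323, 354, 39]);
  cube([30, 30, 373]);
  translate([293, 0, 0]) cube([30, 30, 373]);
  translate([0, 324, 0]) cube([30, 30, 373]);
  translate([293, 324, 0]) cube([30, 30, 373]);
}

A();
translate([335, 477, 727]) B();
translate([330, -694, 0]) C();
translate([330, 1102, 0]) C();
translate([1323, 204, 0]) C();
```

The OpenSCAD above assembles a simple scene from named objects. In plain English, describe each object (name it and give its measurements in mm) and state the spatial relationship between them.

A is a rectangular dining table. The top is 983×762×50 mm with its upper surface at z = 727 mm. It stands on four 56×56 mm square legs, each inset 24 mm from the nearest pair of top edges, running from the floor to the underside of the top. Four apron rails, 56 mm thick and 92 mm tall, run between adjacent legs with their top edges flush with the underside of the top and their outer faces flush with the legs' outer faces.

B is a wooden ladder with two side rails of 46×59 mm section and 1180 mm height, set 503 mm apart overall. Between them run 4 rectangular rungs (59 mm deep, 35 mm thick), front faces flush with the rails' −y face. The bottom of the first rung is 308 mm above the floor and each subsequent rung is 248 mm higher than the one below.

C is a four-legged stool. The seat is 323×354 mm, 39 mm thick, top at z = 412 mm. It stands on four square legs, each 30×30 mm in cross-section, from z = 0 to the seat underside, each flush with a corner of the seat.

The ladder is on top of the table. Three stools sit around the table at the −y, +y, +x sides.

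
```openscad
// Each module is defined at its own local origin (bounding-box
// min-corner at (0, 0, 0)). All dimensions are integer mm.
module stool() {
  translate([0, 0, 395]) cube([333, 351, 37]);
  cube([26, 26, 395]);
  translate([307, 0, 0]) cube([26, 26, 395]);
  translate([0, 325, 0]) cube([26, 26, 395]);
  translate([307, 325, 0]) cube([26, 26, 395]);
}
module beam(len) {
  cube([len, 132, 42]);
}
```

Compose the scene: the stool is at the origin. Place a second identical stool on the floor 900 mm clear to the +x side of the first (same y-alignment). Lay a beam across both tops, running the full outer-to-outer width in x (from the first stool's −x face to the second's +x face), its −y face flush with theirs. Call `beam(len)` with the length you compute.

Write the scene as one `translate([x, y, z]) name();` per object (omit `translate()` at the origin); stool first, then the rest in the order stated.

stool();
translate([1233, 0, 0]) stool();
translate([0, 0, 432]) beam(1566);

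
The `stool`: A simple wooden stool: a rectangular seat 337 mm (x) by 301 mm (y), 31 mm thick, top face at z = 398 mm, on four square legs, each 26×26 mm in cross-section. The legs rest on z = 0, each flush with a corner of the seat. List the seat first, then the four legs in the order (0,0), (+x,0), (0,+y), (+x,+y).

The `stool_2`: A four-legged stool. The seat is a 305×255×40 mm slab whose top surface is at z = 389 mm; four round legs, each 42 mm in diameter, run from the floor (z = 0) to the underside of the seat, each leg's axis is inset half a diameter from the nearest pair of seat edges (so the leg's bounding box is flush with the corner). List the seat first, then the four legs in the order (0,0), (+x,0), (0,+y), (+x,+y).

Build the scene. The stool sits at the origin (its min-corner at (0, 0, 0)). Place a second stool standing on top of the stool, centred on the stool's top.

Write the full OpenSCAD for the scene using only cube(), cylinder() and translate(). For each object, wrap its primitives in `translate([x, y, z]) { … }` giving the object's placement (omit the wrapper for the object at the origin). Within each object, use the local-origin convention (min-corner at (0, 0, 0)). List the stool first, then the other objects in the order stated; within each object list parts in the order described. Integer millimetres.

translate([0, 0, 367]) cube([337, 301, 31]);
cube([26, 26, 367]);
translate([311, 0, 0]) cube([26, 26, 367]);
translate([0, 275, 0]) cube([26, 26, 367]);
translate([311, 275, 0]) cube([26, 26, 367]);
translate([16, 23, 398]) {
  translate([0, 0, 349]) cube([305, 255, 40]);
  translate([21, 21, 0]) cylinder(h = 349, r = 21);
  translate([284, 21, 0]) cylinder(h = 349, r = 21);
  translate([21, 234, 0]) cylinder(h = 349, r = 21);
  translate([284, 234, 0]) cylinder(h = 349, r = 21);
}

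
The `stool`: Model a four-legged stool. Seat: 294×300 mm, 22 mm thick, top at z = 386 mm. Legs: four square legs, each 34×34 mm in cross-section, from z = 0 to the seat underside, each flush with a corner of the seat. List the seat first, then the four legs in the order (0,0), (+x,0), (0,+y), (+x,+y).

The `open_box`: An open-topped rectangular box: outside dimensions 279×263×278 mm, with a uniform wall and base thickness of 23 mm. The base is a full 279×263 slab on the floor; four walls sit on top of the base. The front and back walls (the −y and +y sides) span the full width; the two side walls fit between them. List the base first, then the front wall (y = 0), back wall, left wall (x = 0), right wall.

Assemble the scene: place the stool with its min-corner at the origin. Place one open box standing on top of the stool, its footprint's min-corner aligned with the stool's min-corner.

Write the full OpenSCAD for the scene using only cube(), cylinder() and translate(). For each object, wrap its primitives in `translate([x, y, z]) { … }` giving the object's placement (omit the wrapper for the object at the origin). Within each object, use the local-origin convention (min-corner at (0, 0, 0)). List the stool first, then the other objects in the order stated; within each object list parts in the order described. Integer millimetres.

translate([0, 0, 364]) cube([294, 300, 22]);
cube([34, 34, 364]);
translate([260, 0, 0]) cube([34, 34, 364]);
translate([0, 266, 0]) cube([34, 34, 364]);
translate([260, 266, 0]) cube([34, 34, 364]);
translate([0, 0, 386]) {
  cube([279, 263, 23]);
  translate([0, 0, 23]) cube([279, 23, 255]);
  translate([0, 240, 23]) cube([279, 23, 255]);
  translate([0, 23, 23]) cube([23, 217, 255]);
  translate([256, 23, 23]) cube([23, 217, 255]);
}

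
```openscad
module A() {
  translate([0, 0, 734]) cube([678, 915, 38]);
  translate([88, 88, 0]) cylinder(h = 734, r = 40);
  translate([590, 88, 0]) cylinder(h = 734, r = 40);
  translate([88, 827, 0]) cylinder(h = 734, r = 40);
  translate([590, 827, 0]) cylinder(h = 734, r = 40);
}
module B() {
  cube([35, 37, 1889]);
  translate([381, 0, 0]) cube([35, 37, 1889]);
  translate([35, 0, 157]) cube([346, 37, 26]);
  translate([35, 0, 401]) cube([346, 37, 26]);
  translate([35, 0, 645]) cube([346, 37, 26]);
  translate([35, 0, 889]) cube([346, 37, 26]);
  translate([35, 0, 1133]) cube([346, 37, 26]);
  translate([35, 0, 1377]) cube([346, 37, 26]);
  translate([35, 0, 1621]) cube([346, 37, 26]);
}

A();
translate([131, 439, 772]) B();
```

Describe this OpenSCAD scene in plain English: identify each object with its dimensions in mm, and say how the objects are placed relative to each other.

A is a rectangular dining table. The top is 678×915×38 mm with its upper surface at z = 772 mm. It stands on four round legs of 80 mm diameter, each leg's bounding box inset 48 mm from the nearest pair of top edges, running from the floor to the underside of the top.

B is a wooden ladder with two side rails of 35×37 mm section and 1889 mm height, set 416 mm apart overall. Between them run 7 rectangular rungs (37 mm deep, 26 mm thick), front faces flush with the rails' −y face. The bottom of the first rung is 157 mm above the floor and each subsequent rung is 244 mm higher than the one below.

The ladder is on top of the table, centred.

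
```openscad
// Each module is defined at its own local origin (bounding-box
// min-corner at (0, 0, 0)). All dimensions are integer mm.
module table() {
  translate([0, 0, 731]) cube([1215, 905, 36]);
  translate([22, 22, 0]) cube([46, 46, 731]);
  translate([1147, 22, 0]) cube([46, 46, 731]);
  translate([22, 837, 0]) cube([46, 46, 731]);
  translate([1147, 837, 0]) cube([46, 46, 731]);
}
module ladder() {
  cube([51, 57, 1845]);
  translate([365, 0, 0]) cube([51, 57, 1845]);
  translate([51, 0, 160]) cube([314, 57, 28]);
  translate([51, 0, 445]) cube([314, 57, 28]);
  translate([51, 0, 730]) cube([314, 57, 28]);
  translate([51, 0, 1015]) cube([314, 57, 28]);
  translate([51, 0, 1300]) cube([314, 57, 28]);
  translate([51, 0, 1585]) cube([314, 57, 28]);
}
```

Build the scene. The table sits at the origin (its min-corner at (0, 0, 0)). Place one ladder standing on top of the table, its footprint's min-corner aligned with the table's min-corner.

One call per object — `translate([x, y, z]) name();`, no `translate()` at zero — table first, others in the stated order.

table();
translate([0, 0, 767]) ladder();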